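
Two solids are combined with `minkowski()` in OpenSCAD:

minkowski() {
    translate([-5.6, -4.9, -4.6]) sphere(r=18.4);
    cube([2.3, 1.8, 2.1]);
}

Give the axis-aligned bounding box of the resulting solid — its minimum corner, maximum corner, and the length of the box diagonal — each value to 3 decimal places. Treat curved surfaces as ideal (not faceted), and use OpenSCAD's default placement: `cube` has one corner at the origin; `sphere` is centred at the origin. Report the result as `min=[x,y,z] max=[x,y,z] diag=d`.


min=[-24.000,-23.300,-23.000] max=[15.100,15.300,15.900] diag=67.320

A = translate([-5.6, -4.9, -4.6]) sphere(r=18.4) → bbox [-24,-23.3,-23] .. [12.8,13.5,13.8]
B = cube([2.3, 1.8, 2.1]) → bbox [0,0,0] .. [2.3,1.8,2.1]
lo = A.lo+B.lo = [-24+0, -23.3+0, -23+0] = [-24.000,-23.300,-23.000]
hi = A.hi+B.hi = [12.8+2.3, 13.5+1.8, 13.8+2.1] = [15.100,15.300,15.900]
diag = √(39.1²+38.6²+38.9²) = √4531.98 = 67.320


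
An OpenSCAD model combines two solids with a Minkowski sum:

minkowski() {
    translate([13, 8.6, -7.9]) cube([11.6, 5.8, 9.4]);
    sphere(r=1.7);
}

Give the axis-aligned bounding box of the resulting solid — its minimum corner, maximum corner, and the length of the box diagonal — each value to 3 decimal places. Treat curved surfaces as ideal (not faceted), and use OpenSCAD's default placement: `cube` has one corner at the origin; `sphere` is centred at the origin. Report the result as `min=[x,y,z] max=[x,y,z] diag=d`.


min=[11.300,6.900,-9.600] max=[26.300,16.100,3.200] diag=21.760

A = translate([13, 8.6, -7.9]) cube([11.6, 5.8, 9.4]) → bbox [13,8.6,-7.9] .. [24.6,14.4,1.5]
B = sphere(r=1.7) → bbox [-1.7,-1.7,-1.7] .. [1.7,1.7,1.7]
lo = A.lo+B.lo = [13-1.7, 8.6-1.7, -7.9-1.7] = [11.300,6.900,-9.600]
hi = A.hi+B.hi = [24.6+1.7, 14.4+1.7, 1.5+1.7] = [26.300,16.100,3.200]
diag = √(15²+9.2²+12.8²) = √473.48 = 21.760


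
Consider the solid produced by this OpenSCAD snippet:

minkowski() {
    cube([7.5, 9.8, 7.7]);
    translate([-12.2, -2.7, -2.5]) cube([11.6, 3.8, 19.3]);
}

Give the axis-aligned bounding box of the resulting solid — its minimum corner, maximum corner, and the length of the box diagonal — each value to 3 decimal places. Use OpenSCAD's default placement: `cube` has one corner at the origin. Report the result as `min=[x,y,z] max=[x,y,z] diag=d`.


A = translate([-12.2, -2.7, -2.5]) cube([11.6, 3.8, 19.3]) → bbox [-12.2,-2.7,-2.5] .. [-0.6,1.1,16.8]
B = cube([7.5, 9.8, 7.7]) → bbox [0,0,0] .. [7.5,9.8,7.7]
lo = A.lo+B.lo = [-12.2+0, -2.7+0, -2.5+0] = [-12.200,-2.700,-2.500]
hi = A.hi+B.hi = [-0.6+7.5, 1.1+9.8, 16.8+7.7] = [6.900,10.900,24.500]
diag = √(19.1²+13.6²+27²) = √1278.77 = 35.760

min=[-12.200,-2.700,-2.500] max=[6.900,10.900,24.500] diag=35.760


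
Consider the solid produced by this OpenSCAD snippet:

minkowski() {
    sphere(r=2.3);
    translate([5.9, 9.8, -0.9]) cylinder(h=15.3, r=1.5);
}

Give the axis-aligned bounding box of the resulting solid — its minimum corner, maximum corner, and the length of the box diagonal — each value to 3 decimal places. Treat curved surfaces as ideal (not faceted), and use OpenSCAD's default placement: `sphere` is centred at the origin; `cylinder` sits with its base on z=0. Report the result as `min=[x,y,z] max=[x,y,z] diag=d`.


A = translate([5.9, 9.8, -0.9]) cylinder(h=15.3, r=1.5) → bbox [4.4,8.3,-0.9] .. [7.4,11.3,14.4]
B = sphere(r=2.3) → bbox [-2.3,-2.3,-2.3] .. [2.3,2.3,2.3]
lo = A.lo+B.lo = [4.4-2.3, 8.3-2.3, -0.9-2.3] = [2.100,6.000,-3.200]
hi = A.hi+B.hi = [7.4+2.3, 11.3+2.3, 14.4+2.3] = [9.700,13.600,16.700]
diag = √(7.6²+7.6²+19.9²) = √511.53 = 22.617

min=[2.100,6.000,-3.200] max=[9.700,13.600,16.700] diag=22.617


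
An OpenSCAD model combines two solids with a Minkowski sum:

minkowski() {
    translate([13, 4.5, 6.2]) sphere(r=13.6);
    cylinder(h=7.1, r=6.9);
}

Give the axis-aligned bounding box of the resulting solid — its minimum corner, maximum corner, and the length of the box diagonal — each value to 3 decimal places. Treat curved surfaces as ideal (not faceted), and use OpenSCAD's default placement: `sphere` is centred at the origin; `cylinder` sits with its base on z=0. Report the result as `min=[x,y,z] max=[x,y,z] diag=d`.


min=[-7.500,-16.000,-7.400] max=[33.500,25.000,26.900] diag=67.368

A = translate([13, 4.5, 6.2]) sphere(r=13.6) → bbox [-0.6,-9.1,-7.4] .. [26.6,18.1,19.8]
B = cylinder(h=7.1, r=6.9) → bbox [-6.9,-6.9,0] .. [6.9,6.9,7.1]
lo = A.lo+B.lo = [-0.6-6.9, -9.1-6.9, -7.4+0] = [-7.500,-16.000,-7.400]
hi = A.hi+B.hi = [26.6+6.9, 18.1+6.9, 19.8+7.1] = [33.500,25.000,26.900]
diag = √(41²+41²+34.3²) = √4538.49 = 67.368


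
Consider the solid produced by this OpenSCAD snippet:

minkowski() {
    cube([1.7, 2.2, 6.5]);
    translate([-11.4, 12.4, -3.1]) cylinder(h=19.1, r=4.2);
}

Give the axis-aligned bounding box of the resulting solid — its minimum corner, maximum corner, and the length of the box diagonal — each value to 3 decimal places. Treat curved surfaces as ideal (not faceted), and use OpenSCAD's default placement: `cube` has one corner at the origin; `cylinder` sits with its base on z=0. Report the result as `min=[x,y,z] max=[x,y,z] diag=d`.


min=[-15.600,8.200,-3.100] max=[-5.500,18.800,22.500] diag=29.491

A = translate([-11.4, 12.4, -3.1]) cylinder(h=19.1, r=4.2) → bbox [-15.6,8.2,-3.1] .. [-7.2,16.6,16]
B = cube([1.7, 2.2, 6.5]) → bbox [0,0,0] .. [1.7,2.2,6.5]
lo = A.lo+B.lo = [-15.6+0, 8.2+0, -3.1+0] = [-15.600,8.200,-3.100]
hi = A.hi+B.hi = [-7.2+1.7, 16.6+2.2, 16+6.5] = [-5.500,18.800,22.500]
diag = √(10.1²+10.6²+25.6²) = √869.73 = 29.491


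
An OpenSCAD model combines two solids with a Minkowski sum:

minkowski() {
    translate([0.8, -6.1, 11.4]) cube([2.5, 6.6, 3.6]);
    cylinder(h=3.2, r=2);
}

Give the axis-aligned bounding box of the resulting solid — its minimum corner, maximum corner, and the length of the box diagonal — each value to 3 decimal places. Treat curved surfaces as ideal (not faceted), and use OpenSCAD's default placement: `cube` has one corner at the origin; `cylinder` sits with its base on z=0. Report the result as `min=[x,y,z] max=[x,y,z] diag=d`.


A = translate([0.8, -6.1, 11.4]) cube([2.5, 6.6, 3.6]) → bbox [0.8,-6.1,11.4] .. [3.3,0.5,15]
B = cylinder(h=3.2, r=2) → bbox [-2,-2,0] .. [2,2,3.2]
lo = A.lo+B.lo = [0.8-2, -6.1-2, 11.4+0] = [-1.200,-8.100,11.400]
hi = A.hi+B.hi = [3.3+2, 0.5+2, 15+3.2] = [5.300,2.500,18.200]
diag = √(6.5²+10.6²+6.8²) = √200.85 = 14.172

min=[-1.200,-8.100,11.400] max=[5.300,2.500,18.200] diag=14.172


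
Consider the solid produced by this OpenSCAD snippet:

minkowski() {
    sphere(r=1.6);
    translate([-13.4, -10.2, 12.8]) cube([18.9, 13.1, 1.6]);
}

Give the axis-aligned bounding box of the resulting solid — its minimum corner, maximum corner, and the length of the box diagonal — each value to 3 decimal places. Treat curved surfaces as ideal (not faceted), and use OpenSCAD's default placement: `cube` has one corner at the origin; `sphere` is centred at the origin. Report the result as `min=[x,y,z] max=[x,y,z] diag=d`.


min=[-15.000,-11.800,11.200] max=[7.100,4.500,16.000] diag=27.877

A = translate([-13.4, -10.2, 12.8]) cube([18.9, 13.1, 1.6]) → bbox [-13.4,-10.2,12.8] .. [5.5,2.9,14.4]
B = sphere(r=1.6) → bbox [-1.6,-1.6,-1.6] .. [1.6,1.6,1.6]
lo = A.lo+B.lo = [-13.4-1.6, -10.2-1.6, 12.8-1.6] = [-15.000,-11.800,11.200]
hi = A.hi+B.hi = [5.5+1.6, 2.9+1.6, 14.4+1.6] = [7.100,4.500,16.000]
diag = √(22.1²+16.3²+4.8²) = √777.14 = 27.877


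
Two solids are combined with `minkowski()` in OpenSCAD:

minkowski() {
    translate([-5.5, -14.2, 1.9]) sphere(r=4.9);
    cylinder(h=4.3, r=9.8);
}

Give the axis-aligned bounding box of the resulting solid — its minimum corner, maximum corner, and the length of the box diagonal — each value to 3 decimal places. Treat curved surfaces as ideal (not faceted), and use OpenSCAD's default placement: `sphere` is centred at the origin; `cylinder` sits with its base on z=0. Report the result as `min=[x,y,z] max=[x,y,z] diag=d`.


min=[-20.200,-28.900,-3.000] max=[9.200,0.500,11.100] diag=43.904

A = translate([-5.5, -14.2, 1.9]) sphere(r=4.9) → bbox [-10.4,-19.1,-3] .. [-0.6,-9.3,6.8]
B = cylinder(h=4.3, r=9.8) → bbox [-9.8,-9.8,0] .. [9.8,9.8,4.3]
lo = A.lo+B.lo = [-10.4-9.8, -19.1-9.8, -3+0] = [-20.200,-28.900,-3.000]
hi = A.hi+B.hi = [-0.6+9.8, -9.3+9.8, 6.8+4.3] = [9.200,0.500,11.100]
diag = √(29.4²+29.4²+14.1²) = √1927.53 = 43.904


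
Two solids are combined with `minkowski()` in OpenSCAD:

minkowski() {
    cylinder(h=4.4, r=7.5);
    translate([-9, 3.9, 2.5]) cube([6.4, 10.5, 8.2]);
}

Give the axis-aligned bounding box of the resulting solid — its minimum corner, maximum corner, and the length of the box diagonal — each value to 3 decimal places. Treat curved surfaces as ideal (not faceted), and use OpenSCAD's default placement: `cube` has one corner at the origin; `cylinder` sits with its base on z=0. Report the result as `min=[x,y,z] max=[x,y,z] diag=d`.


A = translate([-9, 3.9, 2.5]) cube([6.4, 10.5, 8.2]) → bbox [-9,3.9,2.5] .. [-2.6,14.4,10.7]
B = cylinder(h=4.4, r=7.5) → bbox [-7.5,-7.5,0] .. [7.5,7.5,4.4]
lo = A.lo+B.lo = [-9-7.5, 3.9-7.5, 2.5+0] = [-16.500,-3.600,2.500]
hi = A.hi+B.hi = [-2.6+7.5, 14.4+7.5, 10.7+4.4] = [4.900,21.900,15.100]
diag = √(21.4²+25.5²+12.6²) = √1266.97 = 35.595

min=[-16.500,-3.600,2.500] max=[4.900,21.900,15.100] diag=35.595


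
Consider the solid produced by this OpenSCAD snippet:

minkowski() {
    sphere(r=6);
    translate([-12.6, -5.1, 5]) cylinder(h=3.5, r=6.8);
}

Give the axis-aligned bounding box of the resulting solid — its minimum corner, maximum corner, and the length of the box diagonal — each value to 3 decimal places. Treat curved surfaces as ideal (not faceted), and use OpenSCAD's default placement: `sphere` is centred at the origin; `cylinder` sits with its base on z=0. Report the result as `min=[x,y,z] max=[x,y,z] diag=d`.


A = translate([-12.6, -5.1, 5]) cylinder(h=3.5, r=6.8) → bbox [-19.4,-11.9,5] .. [-5.8,1.7,8.5]
B = sphere(r=6) → bbox [-6,-6,-6] .. [6,6,6]
lo = A.lo+B.lo = [-19.4-6, -11.9-6, 5-6] = [-25.400,-17.900,-1.000]
hi = A.hi+B.hi = [-5.8+6, 1.7+6, 8.5+6] = [0.200,7.700,14.500]
diag = √(25.6²+25.6²+15.5²) = √1550.97 = 39.382

min=[-25.400,-17.900,-1.000] max=[0.200,7.700,14.500] diag=39.382


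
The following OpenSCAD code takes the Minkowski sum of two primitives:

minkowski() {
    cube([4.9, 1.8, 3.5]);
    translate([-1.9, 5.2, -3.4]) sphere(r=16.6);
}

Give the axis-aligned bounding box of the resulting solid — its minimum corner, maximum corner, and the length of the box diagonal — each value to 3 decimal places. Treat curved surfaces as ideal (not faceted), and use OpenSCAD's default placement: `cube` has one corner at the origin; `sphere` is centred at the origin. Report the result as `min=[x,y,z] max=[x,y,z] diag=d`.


min=[-18.500,-11.400,-20.000] max=[19.600,23.600,16.700] diag=63.431

A = translate([-1.9, 5.2, -3.4]) sphere(r=16.6) → bbox [-18.5,-11.4,-20] .. [14.7,21.8,13.2]
B = cube([4.9, 1.8, 3.5]) → bbox [0,0,0] .. [4.9,1.8,3.5]
lo = A.lo+B.lo = [-18.5+0, -11.4+0, -20+0] = [-18.500,-11.400,-20.000]
hi = A.hi+B.hi = [14.7+4.9, 21.8+1.8, 13.2+3.5] = [19.600,23.600,16.700]
diag = √(38.1²+35²+36.7²) = √4023.5 = 63.431


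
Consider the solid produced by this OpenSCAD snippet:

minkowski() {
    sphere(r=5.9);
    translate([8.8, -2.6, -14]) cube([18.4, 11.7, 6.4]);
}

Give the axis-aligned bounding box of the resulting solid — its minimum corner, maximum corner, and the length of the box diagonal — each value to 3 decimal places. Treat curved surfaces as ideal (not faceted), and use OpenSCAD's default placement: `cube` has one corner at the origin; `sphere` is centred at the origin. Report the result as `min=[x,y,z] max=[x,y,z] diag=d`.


A = translate([8.8, -2.6, -14]) cube([18.4, 11.7, 6.4]) → bbox [8.8,-2.6,-14] .. [27.2,9.1,-7.6]
B = sphere(r=5.9) → bbox [-5.9,-5.9,-5.9] .. [5.9,5.9,5.9]
lo = A.lo+B.lo = [8.8-5.9, -2.6-5.9, -14-5.9] = [2.900,-8.500,-19.900]
hi = A.hi+B.hi = [27.2+5.9, 9.1+5.9, -7.6+5.9] = [33.100,15.000,-1.700]
diag = √(30.2²+23.5²+18.2²) = √1795.53 = 42.374

min=[2.900,-8.500,-19.900] max=[33.100,15.000,-1.700] diag=42.374


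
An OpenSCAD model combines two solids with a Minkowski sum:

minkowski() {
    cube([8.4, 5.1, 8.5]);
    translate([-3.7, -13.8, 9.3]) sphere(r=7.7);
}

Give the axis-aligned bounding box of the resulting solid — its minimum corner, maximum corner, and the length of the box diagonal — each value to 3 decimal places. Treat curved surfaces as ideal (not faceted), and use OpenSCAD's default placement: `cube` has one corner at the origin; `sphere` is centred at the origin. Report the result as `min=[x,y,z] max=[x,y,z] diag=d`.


min=[-11.400,-21.500,1.600] max=[12.400,-1.000,25.500] diag=39.470

A = translate([-3.7, -13.8, 9.3]) sphere(r=7.7) → bbox [-11.4,-21.5,1.6] .. [4,-6.1,17]
B = cube([8.4, 5.1, 8.5]) → bbox [0,0,0] .. [8.4,5.1,8.5]
lo = A.lo+B.lo = [-11.4+0, -21.5+0, 1.6+0] = [-11.400,-21.500,1.600]
hi = A.hi+B.hi = [4+8.4, -6.1+5.1, 17+8.5] = [12.400,-1.000,25.500]
diag = √(23.8²+20.5²+23.9²) = √1557.9 = 39.470


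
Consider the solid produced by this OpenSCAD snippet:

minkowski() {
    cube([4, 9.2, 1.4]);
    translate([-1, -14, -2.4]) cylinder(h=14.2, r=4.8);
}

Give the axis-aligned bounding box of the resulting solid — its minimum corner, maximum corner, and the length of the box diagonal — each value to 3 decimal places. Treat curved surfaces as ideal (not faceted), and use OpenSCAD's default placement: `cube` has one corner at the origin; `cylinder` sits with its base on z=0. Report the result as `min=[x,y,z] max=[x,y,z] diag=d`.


A = translate([-1, -14, -2.4]) cylinder(h=14.2, r=4.8) → bbox [-5.8,-18.8,-2.4] .. [3.8,-9.2,11.8]
B = cube([4, 9.2, 1.4]) → bbox [0,0,0] .. [4,9.2,1.4]
lo = A.lo+B.lo = [-5.8+0, -18.8+0, -2.4+0] = [-5.800,-18.800,-2.400]
hi = A.hi+B.hi = [3.8+4, -9.2+9.2, 11.8+1.4] = [7.800,0.000,13.200]
diag = √(13.6²+18.8²+15.6²) = √781.76 = 27.960

min=[-5.800,-18.800,-2.400] max=[7.800,0.000,13.200] diag=27.960


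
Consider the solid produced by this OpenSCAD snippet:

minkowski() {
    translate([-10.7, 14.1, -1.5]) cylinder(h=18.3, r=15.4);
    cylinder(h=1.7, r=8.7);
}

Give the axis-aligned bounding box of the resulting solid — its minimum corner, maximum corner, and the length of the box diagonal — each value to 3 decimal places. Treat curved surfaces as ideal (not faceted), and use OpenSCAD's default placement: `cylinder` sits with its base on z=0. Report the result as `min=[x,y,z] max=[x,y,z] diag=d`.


A = translate([-10.7, 14.1, -1.5]) cylinder(h=18.3, r=15.4) → bbox [-26.1,-1.3,-1.5] .. [4.7,29.5,16.8]
B = cylinder(h=1.7, r=8.7) → bbox [-8.7,-8.7,0] .. [8.7,8.7,1.7]
lo = A.lo+B.lo = [-26.1-8.7, -1.3-8.7, -1.5+0] = [-34.800,-10.000,-1.500]
hi = A.hi+B.hi = [4.7+8.7, 29.5+8.7, 16.8+1.7] = [13.400,38.200,18.500]
diag = √(48.2²+48.2²+20²) = √5046.48 = 71.039

min=[-34.800,-10.000,-1.500] max=[13.400,38.200,18.500] diag=71.039


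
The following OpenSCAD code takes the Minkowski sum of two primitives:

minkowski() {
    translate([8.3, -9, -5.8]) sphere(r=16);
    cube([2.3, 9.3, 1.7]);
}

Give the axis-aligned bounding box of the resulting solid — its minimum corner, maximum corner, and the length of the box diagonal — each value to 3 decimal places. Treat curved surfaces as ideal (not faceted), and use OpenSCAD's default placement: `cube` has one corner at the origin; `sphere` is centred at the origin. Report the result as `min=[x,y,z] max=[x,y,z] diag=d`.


A = translate([8.3, -9, -5.8]) sphere(r=16) → bbox [-7.7,-25,-21.8] .. [24.3,7,10.2]
B = cube([2.3, 9.3, 1.7]) → bbox [0,0,0] .. [2.3,9.3,1.7]
lo = A.lo+B.lo = [-7.7+0, -25+0, -21.8+0] = [-7.700,-25.000,-21.800]
hi = A.hi+B.hi = [24.3+2.3, 7+9.3, 10.2+1.7] = [26.600,16.300,11.900]
diag = √(34.3²+41.3²+33.7²) = √4017.87 = 63.387

min=[-7.700,-25.000,-21.800] max=[26.600,16.300,11.900] diag=63.387


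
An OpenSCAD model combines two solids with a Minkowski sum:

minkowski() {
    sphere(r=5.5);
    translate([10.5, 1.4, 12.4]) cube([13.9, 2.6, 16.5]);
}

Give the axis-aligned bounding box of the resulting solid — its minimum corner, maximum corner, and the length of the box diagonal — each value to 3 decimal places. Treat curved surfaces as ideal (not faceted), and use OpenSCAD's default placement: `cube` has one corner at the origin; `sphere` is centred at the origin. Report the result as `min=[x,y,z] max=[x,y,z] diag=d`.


A = translate([10.5, 1.4, 12.4]) cube([13.9, 2.6, 16.5]) → bbox [10.5,1.4,12.4] .. [24.4,4,28.9]
B = sphere(r=5.5) → bbox [-5.5,-5.5,-5.5] .. [5.5,5.5,5.5]
lo = A.lo+B.lo = [10.5-5.5, 1.4-5.5, 12.4-5.5] = [5.000,-4.100,6.900]
hi = A.hi+B.hi = [24.4+5.5, 4+5.5, 28.9+5.5] = [29.900,9.500,34.400]
diag = √(24.9²+13.6²+27.5²) = √1561.22 = 39.512

min=[5.000,-4.100,6.900] max=[29.900,9.500,34.400] diag=39.512


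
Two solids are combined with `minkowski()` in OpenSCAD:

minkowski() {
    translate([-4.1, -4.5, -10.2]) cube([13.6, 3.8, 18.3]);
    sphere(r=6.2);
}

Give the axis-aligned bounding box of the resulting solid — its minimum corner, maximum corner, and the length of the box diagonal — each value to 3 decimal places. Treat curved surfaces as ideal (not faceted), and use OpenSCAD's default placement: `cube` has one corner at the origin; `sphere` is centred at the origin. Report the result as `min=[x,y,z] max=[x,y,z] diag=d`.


A = translate([-4.1, -4.5, -10.2]) cube([13.6, 3.8, 18.3]) → bbox [-4.1,-4.5,-10.2] .. [9.5,-0.7,8.1]
B = sphere(r=6.2) → bbox [-6.2,-6.2,-6.2] .. [6.2,6.2,6.2]
lo = A.lo+B.lo = [-4.1-6.2, -4.5-6.2, -10.2-6.2] = [-10.300,-10.700,-16.400]
hi = A.hi+B.hi = [9.5+6.2, -0.7+6.2, 8.1+6.2] = [15.700,5.500,14.300]
diag = √(26²+16.2²+30.7²) = √1880.93 = 43.370

min=[-10.300,-10.700,-16.400] max=[15.700,5.500,14.300] diag=43.370


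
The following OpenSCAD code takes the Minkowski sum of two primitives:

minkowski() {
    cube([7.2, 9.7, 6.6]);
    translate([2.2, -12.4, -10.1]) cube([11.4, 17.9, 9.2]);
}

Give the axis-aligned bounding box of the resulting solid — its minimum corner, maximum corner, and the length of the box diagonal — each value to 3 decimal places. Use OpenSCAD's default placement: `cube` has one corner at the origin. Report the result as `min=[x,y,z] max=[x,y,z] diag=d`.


min=[2.200,-12.400,-10.100] max=[20.800,15.200,5.700] diag=36.842

A = translate([2.2, -12.4, -10.1]) cube([11.4, 17.9, 9.2]) → bbox [2.2,-12.4,-10.1] .. [13.6,5.5,-0.9]
B = cube([7.2, 9.7, 6.6]) → bbox [0,0,0] .. [7.2,9.7,6.6]
lo = A.lo+B.lo = [2.2+0, -12.4+0, -10.1+0] = [2.200,-12.400,-10.100]
hi = A.hi+B.hi = [13.6+7.2, 5.5+9.7, -0.9+6.6] = [20.800,15.200,5.700]
diag = √(18.6²+27.6²+15.8²) = √1357.36 = 36.842


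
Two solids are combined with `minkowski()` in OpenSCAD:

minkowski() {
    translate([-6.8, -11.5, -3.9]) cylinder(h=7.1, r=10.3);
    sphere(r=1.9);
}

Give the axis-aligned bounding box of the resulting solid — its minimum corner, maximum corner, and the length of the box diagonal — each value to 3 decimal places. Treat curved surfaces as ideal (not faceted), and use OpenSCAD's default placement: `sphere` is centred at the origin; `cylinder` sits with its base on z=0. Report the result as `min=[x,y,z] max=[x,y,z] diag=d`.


A = translate([-6.8, -11.5, -3.9]) cylinder(h=7.1, r=10.3) → bbox [-17.1,-21.8,-3.9] .. [3.5,-1.2,3.2]
B = sphere(r=1.9) → bbox [-1.9,-1.9,-1.9] .. [1.9,1.9,1.9]
lo = A.lo+B.lo = [-17.1-1.9, -21.8-1.9, -3.9-1.9] = [-19.000,-23.700,-5.800]
hi = A.hi+B.hi = [3.5+1.9, -1.2+1.9, 3.2+1.9] = [5.400,0.700,5.100]
diag = √(24.4²+24.4²+10.9²) = √1309.53 = 36.187

min=[-19.000,-23.700,-5.800] max=[5.400,0.700,5.100] diag=36.187


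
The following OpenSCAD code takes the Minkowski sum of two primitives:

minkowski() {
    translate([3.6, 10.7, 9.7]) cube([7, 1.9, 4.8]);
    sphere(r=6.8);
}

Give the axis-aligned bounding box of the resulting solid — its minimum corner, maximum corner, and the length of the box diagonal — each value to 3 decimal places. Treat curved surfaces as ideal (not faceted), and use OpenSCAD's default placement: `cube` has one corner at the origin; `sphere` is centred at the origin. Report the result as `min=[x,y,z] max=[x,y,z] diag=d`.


min=[-3.200,3.900,2.900] max=[17.400,19.400,21.300] diag=31.673

A = translate([3.6, 10.7, 9.7]) cube([7, 1.9, 4.8]) → bbox [3.6,10.7,9.7] .. [10.6,12.6,14.5]
B = sphere(r=6.8) → bbox [-6.8,-6.8,-6.8] .. [6.8,6.8,6.8]
lo = A.lo+B.lo = [3.6-6.8, 10.7-6.8, 9.7-6.8] = [-3.200,3.900,2.900]
hi = A.hi+B.hi = [10.6+6.8, 12.6+6.8, 14.5+6.8] = [17.400,19.400,21.300]
diag = √(20.6²+15.5²+18.4²) = √1003.17 = 31.673


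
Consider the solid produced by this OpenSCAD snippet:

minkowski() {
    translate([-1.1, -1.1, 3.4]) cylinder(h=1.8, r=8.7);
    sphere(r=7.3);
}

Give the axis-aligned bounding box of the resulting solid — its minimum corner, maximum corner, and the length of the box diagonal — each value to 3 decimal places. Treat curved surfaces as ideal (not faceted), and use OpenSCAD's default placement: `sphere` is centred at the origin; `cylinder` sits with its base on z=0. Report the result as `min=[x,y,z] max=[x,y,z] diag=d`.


A = translate([-1.1, -1.1, 3.4]) cylinder(h=1.8, r=8.7) → bbox [-9.8,-9.8,3.4] .. [7.6,7.6,5.2]
B = sphere(r=7.3) → bbox [-7.3,-7.3,-7.3] .. [7.3,7.3,7.3]
lo = A.lo+B.lo = [-9.8-7.3, -9.8-7.3, 3.4-7.3] = [-17.100,-17.100,-3.900]
hi = A.hi+B.hi = [7.6+7.3, 7.6+7.3, 5.2+7.3] = [14.900,14.900,12.500]
diag = √(32²+32²+16.4²) = √2316.96 = 48.135

min=[-17.100,-17.100,-3.900] max=[14.900,14.900,12.500] diag=48.135


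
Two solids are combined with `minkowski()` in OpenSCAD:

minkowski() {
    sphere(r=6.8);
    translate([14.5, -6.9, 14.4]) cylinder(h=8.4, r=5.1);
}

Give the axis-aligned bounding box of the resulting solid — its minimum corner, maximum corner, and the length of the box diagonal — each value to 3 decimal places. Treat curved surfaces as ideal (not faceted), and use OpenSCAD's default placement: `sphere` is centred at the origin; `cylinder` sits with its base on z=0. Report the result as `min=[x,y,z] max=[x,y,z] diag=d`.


min=[2.600,-18.800,7.600] max=[26.400,5.000,29.600] diag=40.210

A = translate([14.5, -6.9, 14.4]) cylinder(h=8.4, r=5.1) → bbox [9.4,-12,14.4] .. [19.6,-1.8,22.8]
B = sphere(r=6.8) → bbox [-6.8,-6.8,-6.8] .. [6.8,6.8,6.8]
lo = A.lo+B.lo = [9.4-6.8, -12-6.8, 14.4-6.8] = [2.600,-18.800,7.600]
hi = A.hi+B.hi = [19.6+6.8, -1.8+6.8, 22.8+6.8] = [26.400,5.000,29.600]
diag = √(23.8²+23.8²+22²) = √1616.88 = 40.210


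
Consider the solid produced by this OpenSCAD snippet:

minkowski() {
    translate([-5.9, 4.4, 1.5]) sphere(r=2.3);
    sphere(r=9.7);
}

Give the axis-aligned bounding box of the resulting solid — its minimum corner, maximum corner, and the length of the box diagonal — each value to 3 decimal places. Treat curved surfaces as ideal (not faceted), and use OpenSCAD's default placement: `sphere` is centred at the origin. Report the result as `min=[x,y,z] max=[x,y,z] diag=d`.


A = translate([-5.9, 4.4, 1.5]) sphere(r=2.3) → bbox [-8.2,2.1,-0.8] .. [-3.6,6.7,3.8]
B = sphere(r=9.7) → bbox [-9.7,-9.7,-9.7] .. [9.7,9.7,9.7]
lo = A.lo+B.lo = [-8.2-9.7, 2.1-9.7, -0.8-9.7] = [-17.900,-7.600,-10.500]
hi = A.hi+B.hi = [-3.6+9.7, 6.7+9.7, 3.8+9.7] = [6.100,16.400,13.500]
diag = √(24²+24²+24²) = √1728 = 41.569

min=[-17.900,-7.600,-10.500] max=[6.100,16.400,13.500] diag=41.569


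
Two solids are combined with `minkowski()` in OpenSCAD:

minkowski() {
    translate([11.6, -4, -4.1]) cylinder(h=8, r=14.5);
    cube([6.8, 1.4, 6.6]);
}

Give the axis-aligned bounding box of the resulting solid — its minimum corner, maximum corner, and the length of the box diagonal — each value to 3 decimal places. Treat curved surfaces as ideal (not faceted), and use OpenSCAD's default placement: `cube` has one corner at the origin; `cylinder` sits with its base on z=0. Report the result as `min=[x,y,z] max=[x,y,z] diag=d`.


min=[-2.900,-18.500,-4.100] max=[32.900,11.900,10.500] diag=49.183

A = translate([11.6, -4, -4.1]) cylinder(h=8, r=14.5) → bbox [-2.9,-18.5,-4.1] .. [26.1,10.5,3.9]
B = cube([6.8, 1.4, 6.6]) → bbox [0,0,0] .. [6.8,1.4,6.6]
lo = A.lo+B.lo = [-2.9+0, -18.5+0, -4.1+0] = [-2.900,-18.500,-4.100]
hi = A.hi+B.hi = [26.1+6.8, 10.5+1.4, 3.9+6.6] = [32.900,11.900,10.500]
diag = √(35.8²+30.4²+14.6²) = √2418.96 = 49.183


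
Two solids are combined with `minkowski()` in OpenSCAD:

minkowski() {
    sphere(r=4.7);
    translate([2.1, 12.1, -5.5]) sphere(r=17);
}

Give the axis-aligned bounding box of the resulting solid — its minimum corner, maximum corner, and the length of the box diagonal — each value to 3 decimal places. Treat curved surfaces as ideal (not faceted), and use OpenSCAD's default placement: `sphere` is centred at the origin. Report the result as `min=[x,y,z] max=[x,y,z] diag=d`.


A = translate([2.1, 12.1, -5.5]) sphere(r=17) → bbox [-14.9,-4.9,-22.5] .. [19.1,29.1,11.5]
B = sphere(r=4.7) → bbox [-4.7,-4.7,-4.7] .. [4.7,4.7,4.7]
lo = A.lo+B.lo = [-14.9-4.7, -4.9-4.7, -22.5-4.7] = [-19.600,-9.600,-27.200]
hi = A.hi+B.hi = [19.1+4.7, 29.1+4.7, 11.5+4.7] = [23.800,33.800,16.200]
diag = √(43.4²+43.4²+43.4²) = √5650.68 = 75.171

min=[-19.600,-9.600,-27.200] max=[23.800,33.800,16.200] diag=75.171


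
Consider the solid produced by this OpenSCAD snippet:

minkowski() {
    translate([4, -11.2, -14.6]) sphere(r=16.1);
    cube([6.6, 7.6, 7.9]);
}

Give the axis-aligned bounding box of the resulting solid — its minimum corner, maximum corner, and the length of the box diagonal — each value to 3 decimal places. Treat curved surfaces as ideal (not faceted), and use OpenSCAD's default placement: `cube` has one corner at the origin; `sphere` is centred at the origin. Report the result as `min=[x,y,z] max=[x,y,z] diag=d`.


min=[-12.100,-27.300,-30.700] max=[26.700,12.500,9.400] diag=68.538

A = translate([4, -11.2, -14.6]) sphere(r=16.1) → bbox [-12.1,-27.3,-30.7] .. [20.1,4.9,1.5]
B = cube([6.6, 7.6, 7.9]) → bbox [0,0,0] .. [6.6,7.6,7.9]
lo = A.lo+B.lo = [-12.1+0, -27.3+0, -30.7+0] = [-12.100,-27.300,-30.700]
hi = A.hi+B.hi = [20.1+6.6, 4.9+7.6, 1.5+7.9] = [26.700,12.500,9.400]
diag = √(38.8²+39.8²+40.1²) = √4697.49 = 68.538


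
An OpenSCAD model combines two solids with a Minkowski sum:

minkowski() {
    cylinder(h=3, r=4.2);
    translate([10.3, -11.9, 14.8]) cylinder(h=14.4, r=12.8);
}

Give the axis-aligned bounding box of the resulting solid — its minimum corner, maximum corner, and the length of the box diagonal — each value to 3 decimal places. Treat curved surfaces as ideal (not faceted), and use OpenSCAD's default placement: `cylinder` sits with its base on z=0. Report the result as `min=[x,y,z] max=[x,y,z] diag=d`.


min=[-6.700,-28.900,14.800] max=[27.300,5.100,32.200] diag=51.135

A = translate([10.3, -11.9, 14.8]) cylinder(h=14.4, r=12.8) → bbox [-2.5,-24.7,14.8] .. [23.1,0.9,29.2]
B = cylinder(h=3, r=4.2) → bbox [-4.2,-4.2,0] .. [4.2,4.2,3]
lo = A.lo+B.lo = [-2.5-4.2, -24.7-4.2, 14.8+0] = [-6.700,-28.900,14.800]
hi = A.hi+B.hi = [23.1+4.2, 0.9+4.2, 29.2+3] = [27.300,5.100,32.200]
diag = √(34²+34²+17.4²) = √2614.76 = 51.135


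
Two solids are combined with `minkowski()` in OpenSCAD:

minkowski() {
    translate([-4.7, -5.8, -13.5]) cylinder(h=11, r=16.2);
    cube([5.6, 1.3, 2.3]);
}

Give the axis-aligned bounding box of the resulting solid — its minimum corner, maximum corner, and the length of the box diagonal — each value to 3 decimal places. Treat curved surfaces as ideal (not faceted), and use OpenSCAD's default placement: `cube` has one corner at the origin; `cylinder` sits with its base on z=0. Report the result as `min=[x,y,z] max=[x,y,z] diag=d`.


min=[-20.900,-22.000,-13.500] max=[17.100,11.700,-0.200] diag=52.503

A = translate([-4.7, -5.8, -13.5]) cylinder(h=11, r=16.2) → bbox [-20.9,-22,-13.5] .. [11.5,10.4,-2.5]
B = cube([5.6, 1.3, 2.3]) → bbox [0,0,0] .. [5.6,1.3,2.3]
lo = A.lo+B.lo = [-20.9+0, -22+0, -13.5+0] = [-20.900,-22.000,-13.500]
hi = A.hi+B.hi = [11.5+5.6, 10.4+1.3, -2.5+2.3] = [17.100,11.700,-0.200]
diag = √(38²+33.7²+13.3²) = √2756.58 = 52.503


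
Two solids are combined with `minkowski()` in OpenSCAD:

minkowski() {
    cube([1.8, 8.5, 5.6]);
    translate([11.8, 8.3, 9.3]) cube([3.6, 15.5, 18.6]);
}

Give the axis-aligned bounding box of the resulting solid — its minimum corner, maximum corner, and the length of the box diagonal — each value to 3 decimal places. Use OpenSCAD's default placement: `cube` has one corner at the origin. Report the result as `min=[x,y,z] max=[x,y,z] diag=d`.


min=[11.800,8.300,9.300] max=[17.200,32.300,33.500] diag=34.508

A = translate([11.8, 8.3, 9.3]) cube([3.6, 15.5, 18.6]) → bbox [11.8,8.3,9.3] .. [15.4,23.8,27.9]
B = cube([1.8, 8.5, 5.6]) → bbox [0,0,0] .. [1.8,8.5,5.6]
lo = A.lo+B.lo = [11.8+0, 8.3+0, 9.3+0] = [11.800,8.300,9.300]
hi = A.hi+B.hi = [15.4+1.8, 23.8+8.5, 27.9+5.6] = [17.200,32.300,33.500]
diag = √(5.4²+24²+24.2²) = √1190.8 = 34.508


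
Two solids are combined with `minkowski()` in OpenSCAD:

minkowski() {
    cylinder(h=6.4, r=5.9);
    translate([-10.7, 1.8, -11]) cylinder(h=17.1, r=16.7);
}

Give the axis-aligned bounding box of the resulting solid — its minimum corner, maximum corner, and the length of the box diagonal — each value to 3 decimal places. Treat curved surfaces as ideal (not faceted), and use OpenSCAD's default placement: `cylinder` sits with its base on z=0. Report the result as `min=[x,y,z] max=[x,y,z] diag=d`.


min=[-33.300,-20.800,-11.000] max=[11.900,24.400,12.500] diag=68.105

A = translate([-10.7, 1.8, -11]) cylinder(h=17.1, r=16.7) → bbox [-27.4,-14.9,-11] .. [6,18.5,6.1]
B = cylinder(h=6.4, r=5.9) → bbox [-5.9,-5.9,0] .. [5.9,5.9,6.4]
lo = A.lo+B.lo = [-27.4-5.9, -14.9-5.9, -11+0] = [-33.300,-20.800,-11.000]
hi = A.hi+B.hi = [6+5.9, 18.5+5.9, 6.1+6.4] = [11.900,24.400,12.500]
diag = √(45.2²+45.2²+23.5²) = √4638.33 = 68.105


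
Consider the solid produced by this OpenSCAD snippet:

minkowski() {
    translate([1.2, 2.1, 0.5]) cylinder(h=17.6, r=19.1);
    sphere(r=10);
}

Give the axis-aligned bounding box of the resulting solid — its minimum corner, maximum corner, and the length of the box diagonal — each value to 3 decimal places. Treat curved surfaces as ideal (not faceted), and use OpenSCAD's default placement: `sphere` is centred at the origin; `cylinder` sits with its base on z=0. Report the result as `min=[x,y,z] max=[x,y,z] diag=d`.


A = translate([1.2, 2.1, 0.5]) cylinder(h=17.6, r=19.1) → bbox [-17.9,-17,0.5] .. [20.3,21.2,18.1]
B = sphere(r=10) → bbox [-10,-10,-10] .. [10,10,10]
lo = A.lo+B.lo = [-17.9-10, -17-10, 0.5-10] = [-27.900,-27.000,-9.500]
hi = A.hi+B.hi = [20.3+10, 21.2+10, 18.1+10] = [30.300,31.200,28.100]
diag = √(58.2²+58.2²+37.6²) = √8188.24 = 90.489

min=[-27.900,-27.000,-9.500] max=[30.300,31.200,28.100] diag=90.489


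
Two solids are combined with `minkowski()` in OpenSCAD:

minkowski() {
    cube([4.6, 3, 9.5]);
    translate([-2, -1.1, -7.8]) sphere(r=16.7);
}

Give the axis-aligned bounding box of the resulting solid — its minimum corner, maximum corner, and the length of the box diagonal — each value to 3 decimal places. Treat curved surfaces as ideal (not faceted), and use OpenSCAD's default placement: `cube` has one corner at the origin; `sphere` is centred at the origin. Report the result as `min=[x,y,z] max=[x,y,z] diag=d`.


min=[-18.700,-17.800,-24.500] max=[19.300,18.600,18.400] diag=67.892

A = translate([-2, -1.1, -7.8]) sphere(r=16.7) → bbox [-18.7,-17.8,-24.5] .. [14.7,15.6,8.9]
B = cube([4.6, 3, 9.5]) → bbox [0,0,0] .. [4.6,3,9.5]
lo = A.lo+B.lo = [-18.7+0, -17.8+0, -24.5+0] = [-18.700,-17.800,-24.500]
hi = A.hi+B.hi = [14.7+4.6, 15.6+3, 8.9+9.5] = [19.300,18.600,18.400]
diag = √(38²+36.4²+42.9²) = √4609.37 = 67.892


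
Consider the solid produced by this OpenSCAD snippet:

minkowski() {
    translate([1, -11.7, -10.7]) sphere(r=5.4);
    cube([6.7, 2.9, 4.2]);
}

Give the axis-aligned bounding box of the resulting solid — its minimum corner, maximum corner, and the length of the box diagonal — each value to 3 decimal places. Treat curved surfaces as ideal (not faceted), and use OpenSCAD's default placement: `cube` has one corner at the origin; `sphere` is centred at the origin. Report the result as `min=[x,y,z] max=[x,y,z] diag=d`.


A = translate([1, -11.7, -10.7]) sphere(r=5.4) → bbox [-4.4,-17.1,-16.1] .. [6.4,-6.3,-5.3]
B = cube([6.7, 2.9, 4.2]) → bbox [0,0,0] .. [6.7,2.9,4.2]
lo = A.lo+B.lo = [-4.4+0, -17.1+0, -16.1+0] = [-4.400,-17.100,-16.100]
hi = A.hi+B.hi = [6.4+6.7, -6.3+2.9, -5.3+4.2] = [13.100,-3.400,-1.100]
diag = √(17.5²+13.7²+15²) = √718.94 = 26.813

min=[-4.400,-17.100,-16.100] max=[13.100,-3.400,-1.100] diag=26.813


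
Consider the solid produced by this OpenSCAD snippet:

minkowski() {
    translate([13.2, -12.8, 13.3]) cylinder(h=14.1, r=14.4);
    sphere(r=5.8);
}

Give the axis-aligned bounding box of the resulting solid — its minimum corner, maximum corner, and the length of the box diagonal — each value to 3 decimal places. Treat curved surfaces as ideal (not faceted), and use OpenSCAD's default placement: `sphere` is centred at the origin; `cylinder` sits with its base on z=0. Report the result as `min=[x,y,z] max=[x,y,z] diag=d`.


A = translate([13.2, -12.8, 13.3]) cylinder(h=14.1, r=14.4) → bbox [-1.2,-27.2,13.3] .. [27.6,1.6,27.4]
B = sphere(r=5.8) → bbox [-5.8,-5.8,-5.8] .. [5.8,5.8,5.8]
lo = A.lo+B.lo = [-1.2-5.8, -27.2-5.8, 13.3-5.8] = [-7.000,-33.000,7.500]
hi = A.hi+B.hi = [27.6+5.8, 1.6+5.8, 27.4+5.8] = [33.400,7.400,33.200]
diag = √(40.4²+40.4²+25.7²) = √3924.81 = 62.648

min=[-7.000,-33.000,7.500] max=[33.400,7.400,33.200] diag=62.648


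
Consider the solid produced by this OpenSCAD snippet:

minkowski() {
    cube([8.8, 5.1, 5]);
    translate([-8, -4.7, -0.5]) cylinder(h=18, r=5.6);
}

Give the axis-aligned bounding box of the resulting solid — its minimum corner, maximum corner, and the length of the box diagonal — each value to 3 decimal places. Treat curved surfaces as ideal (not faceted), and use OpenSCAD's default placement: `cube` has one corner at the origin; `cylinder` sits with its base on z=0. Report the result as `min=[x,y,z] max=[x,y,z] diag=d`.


min=[-13.600,-10.300,-0.500] max=[6.400,6.000,22.500] diag=34.564

A = translate([-8, -4.7, -0.5]) cylinder(h=18, r=5.6) → bbox [-13.6,-10.3,-0.5] .. [-2.4,0.9,17.5]
B = cube([8.8, 5.1, 5]) → bbox [0,0,0] .. [8.8,5.1,5]
lo = A.lo+B.lo = [-13.6+0, -10.3+0, -0.5+0] = [-13.600,-10.300,-0.500]
hi = A.hi+B.hi = [-2.4+8.8, 0.9+5.1, 17.5+5] = [6.400,6.000,22.500]
diag = √(20²+16.3²+23²) = √1194.69 = 34.564


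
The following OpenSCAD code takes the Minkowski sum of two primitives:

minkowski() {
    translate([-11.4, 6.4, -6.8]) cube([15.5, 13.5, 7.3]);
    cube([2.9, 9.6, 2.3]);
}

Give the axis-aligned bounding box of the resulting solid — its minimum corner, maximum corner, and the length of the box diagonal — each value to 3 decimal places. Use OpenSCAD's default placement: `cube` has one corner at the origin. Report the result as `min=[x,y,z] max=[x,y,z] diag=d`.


A = translate([-11.4, 6.4, -6.8]) cube([15.5, 13.5, 7.3]) → bbox [-11.4,6.4,-6.8] .. [4.1,19.9,0.5]
B = cube([2.9, 9.6, 2.3]) → bbox [0,0,0] .. [2.9,9.6,2.3]
lo = A.lo+B.lo = [-11.4+0, 6.4+0, -6.8+0] = [-11.400,6.400,-6.800]
hi = A.hi+B.hi = [4.1+2.9, 19.9+9.6, 0.5+2.3] = [7.000,29.500,2.800]
diag = √(18.4²+23.1²+9.6²) = √964.33 = 31.054

min=[-11.400,6.400,-6.800] max=[7.000,29.500,2.800] diag=31.054


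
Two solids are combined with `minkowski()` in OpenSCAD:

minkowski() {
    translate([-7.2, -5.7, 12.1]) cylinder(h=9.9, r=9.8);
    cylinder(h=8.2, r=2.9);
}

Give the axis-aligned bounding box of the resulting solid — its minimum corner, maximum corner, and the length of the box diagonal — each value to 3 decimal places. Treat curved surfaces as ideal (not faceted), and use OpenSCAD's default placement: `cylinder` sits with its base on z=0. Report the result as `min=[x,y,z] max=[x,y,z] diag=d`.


min=[-19.900,-18.400,12.100] max=[5.500,7.000,30.200] diag=40.224

A = translate([-7.2, -5.7, 12.1]) cylinder(h=9.9, r=9.8) → bbox [-17,-15.5,12.1] .. [2.6,4.1,22]
B = cylinder(h=8.2, r=2.9) → bbox [-2.9,-2.9,0] .. [2.9,2.9,8.2]
lo = A.lo+B.lo = [-17-2.9, -15.5-2.9, 12.1+0] = [-19.900,-18.400,12.100]
hi = A.hi+B.hi = [2.6+2.9, 4.1+2.9, 22+8.2] = [5.500,7.000,30.200]
diag = √(25.4²+25.4²+18.1²) = √1617.93 = 40.224


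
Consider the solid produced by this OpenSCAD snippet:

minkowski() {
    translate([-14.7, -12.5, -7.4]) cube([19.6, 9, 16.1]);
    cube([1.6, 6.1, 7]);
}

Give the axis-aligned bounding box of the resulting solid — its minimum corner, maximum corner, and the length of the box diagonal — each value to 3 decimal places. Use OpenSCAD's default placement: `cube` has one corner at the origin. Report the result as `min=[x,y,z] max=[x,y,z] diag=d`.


A = translate([-14.7, -12.5, -7.4]) cube([19.6, 9, 16.1]) → bbox [-14.7,-12.5,-7.4] .. [4.9,-3.5,8.7]
B = cube([1.6, 6.1, 7]) → bbox [0,0,0] .. [1.6,6.1,7]
lo = A.lo+B.lo = [-14.7+0, -12.5+0, -7.4+0] = [-14.700,-12.500,-7.400]
hi = A.hi+B.hi = [4.9+1.6, -3.5+6.1, 8.7+7] = [6.500,2.600,15.700]
diag = √(21.2²+15.1²+23.1²) = √1211.06 = 34.800

min=[-14.700,-12.500,-7.400] max=[6.500,2.600,15.700] diag=34.800


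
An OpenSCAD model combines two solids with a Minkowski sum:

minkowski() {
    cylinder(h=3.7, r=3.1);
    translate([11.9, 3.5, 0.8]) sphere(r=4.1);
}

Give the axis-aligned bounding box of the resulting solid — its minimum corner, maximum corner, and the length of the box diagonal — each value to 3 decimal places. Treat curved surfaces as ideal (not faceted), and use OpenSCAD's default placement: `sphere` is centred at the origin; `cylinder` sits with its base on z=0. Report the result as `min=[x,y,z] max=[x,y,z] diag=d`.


A = translate([11.9, 3.5, 0.8]) sphere(r=4.1) → bbox [7.8,-0.6,-3.3] .. [16,7.6,4.9]
B = cylinder(h=3.7, r=3.1) → bbox [-3.1,-3.1,0] .. [3.1,3.1,3.7]
lo = A.lo+B.lo = [7.8-3.1, -0.6-3.1, -3.3+0] = [4.700,-3.700,-3.300]
hi = A.hi+B.hi = [16+3.1, 7.6+3.1, 4.9+3.7] = [19.100,10.700,8.600]
diag = √(14.4²+14.4²+11.9²) = √556.33 = 23.587

min=[4.700,-3.700,-3.300] max=[19.100,10.700,8.600] diag=23.587


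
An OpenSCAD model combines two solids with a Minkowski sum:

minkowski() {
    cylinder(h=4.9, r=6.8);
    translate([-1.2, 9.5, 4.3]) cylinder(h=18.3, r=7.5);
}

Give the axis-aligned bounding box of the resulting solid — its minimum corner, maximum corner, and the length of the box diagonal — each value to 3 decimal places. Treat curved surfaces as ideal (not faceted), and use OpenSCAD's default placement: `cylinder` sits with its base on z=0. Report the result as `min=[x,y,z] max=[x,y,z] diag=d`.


min=[-15.500,-4.800,4.300] max=[13.100,23.800,27.500] diag=46.628

A = translate([-1.2, 9.5, 4.3]) cylinder(h=18.3, r=7.5) → bbox [-8.7,2,4.3] .. [6.3,17,22.6]
B = cylinder(h=4.9, r=6.8) → bbox [-6.8,-6.8,0] .. [6.8,6.8,4.9]
lo = A.lo+B.lo = [-8.7-6.8, 2-6.8, 4.3+0] = [-15.500,-4.800,4.300]
hi = A.hi+B.hi = [6.3+6.8, 17+6.8, 22.6+4.9] = [13.100,23.800,27.500]
diag = √(28.6²+28.6²+23.2²) = √2174.16 = 46.628


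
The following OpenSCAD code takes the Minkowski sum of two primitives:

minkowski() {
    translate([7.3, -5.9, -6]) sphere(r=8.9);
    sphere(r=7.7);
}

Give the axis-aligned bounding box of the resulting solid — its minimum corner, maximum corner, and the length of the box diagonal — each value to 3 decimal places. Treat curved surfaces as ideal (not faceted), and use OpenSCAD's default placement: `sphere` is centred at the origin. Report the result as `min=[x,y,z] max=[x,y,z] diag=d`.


A = translate([7.3, -5.9, -6]) sphere(r=8.9) → bbox [-1.6,-14.8,-14.9] .. [16.2,3,2.9]
B = sphere(r=7.7) → bbox [-7.7,-7.7,-7.7] .. [7.7,7.7,7.7]
lo = A.lo+B.lo = [-1.6-7.7, -14.8-7.7, -14.9-7.7] = [-9.300,-22.500,-22.600]
hi = A.hi+B.hi = [16.2+7.7, 3+7.7, 2.9+7.7] = [23.900,10.700,10.600]
diag = √(33.2²+33.2²+33.2²) = √3306.72 = 57.504

min=[-9.300,-22.500,-22.600] max=[23.900,10.700,10.600] diag=57.504
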